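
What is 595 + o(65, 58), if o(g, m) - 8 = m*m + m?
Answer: 4025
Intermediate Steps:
o(g, m) = 8 + m + m² (o(g, m) = 8 + (m*m + m) = 8 + (m² + m) = 8 + (m + m²) = 8 + m + m²)
595 + o(65, 58) = 595 + (8 + 58 + 58²) = 595 + (8 + 58 + 3364) = 595 + 3430 = 4025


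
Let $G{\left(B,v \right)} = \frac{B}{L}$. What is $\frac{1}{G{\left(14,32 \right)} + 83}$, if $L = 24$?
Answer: $\frac{12}{1003} \approx 0.011964$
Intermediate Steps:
$G{\left(B,v \right)} = \frac{B}{24}$
$\frac{1}{G{\left(14,32 \right)} + 83} = \frac{1}{\frac{1}{24} \cdot 14 + 83} = \frac{1}{\frac{7}{12} + 83} = \frac{1}{\frac{1003}{12}} = \frac{12}{1003}$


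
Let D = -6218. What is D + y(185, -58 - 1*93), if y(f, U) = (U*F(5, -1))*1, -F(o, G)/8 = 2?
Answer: -3802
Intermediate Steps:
F(o, G) = -16 (F(o, G) = -8*2 = -16)
y(f, U) = -16*U (y(f, U) = (U*(-16))*1 = -16*U*1 = -16*U)
D + y(185, -58 - 1*93) = -6218 - 16*(-58 - 1*93) = -6218 - 16*(-58 - 93) = -6218 - 16*(-151) = -6218 + 2416 = -3802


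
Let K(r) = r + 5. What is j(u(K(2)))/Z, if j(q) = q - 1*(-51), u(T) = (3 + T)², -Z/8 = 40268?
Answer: -151/322144 ≈ -0.00046873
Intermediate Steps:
Z = -322144 (Z = -8*40268 = -322144)
K(r) = 5 + r
j(q) = 51 + q (j(q) = q + 51 = 51 + q)
j(u(K(2)))/Z = (51 + (3 + (5 + 2))²)/(-322144) = (51 + (3 + 7)²)*(-1/322144) = (51 + 10²)*(-1/322144) = (51 + 100)*(-1/322144) = 151*(-1/322144) = -151/322144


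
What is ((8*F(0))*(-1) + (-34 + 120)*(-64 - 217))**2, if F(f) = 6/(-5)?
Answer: 14588291524/25 ≈ 5.8353e+8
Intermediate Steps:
F(f) = -6/5 (F(f) = 6*(-1/5) = -6/5)
((8*F(0))*(-1) + (-34 + 120)*(-64 - 217))**2 = ((8*(-6/5))*(-1) + (-34 + 120)*(-64 - 217))**2 = (-48/5*(-1) + 86*(-281))**2 = (48/5 - 24166)**2 = (-120782/5)**2 = 14588291524/25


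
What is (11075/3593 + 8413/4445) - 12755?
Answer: -203629181891/15970885 ≈ -12750.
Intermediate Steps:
(11075/3593 + 8413/4445) - 12755 = 79456284/15970885 - 12755 = -203629181891/15970885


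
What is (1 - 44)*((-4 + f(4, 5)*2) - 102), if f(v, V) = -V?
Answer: 4988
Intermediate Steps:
(1 - 44)*((-4 + f(4, 5)*2) - 102) = (1 - 44)*((-4 - 1*5*2) - 102) = -43*((-4 - 5*2) - 102) = -43*((-4 - 10) - 102) = -43*(-14 - 102) = -43*(-116) = 4988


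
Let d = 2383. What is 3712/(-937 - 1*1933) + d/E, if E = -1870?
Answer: -275613/107338 ≈ -2.5677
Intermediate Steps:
3712/(-937 - 1*1933) + d/E = 3712/(-937 - 1*1933) + 2383/(-1870) = 3712/(-937 - 1933) + 2383*(-1/1870) = 3712/(-2870) - 2383/1870 = 3712*(-1/2870) - 2383/1870 = -1856/1435 - 2383/1870 = -275613/107338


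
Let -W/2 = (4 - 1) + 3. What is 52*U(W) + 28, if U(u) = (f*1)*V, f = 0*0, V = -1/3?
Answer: 28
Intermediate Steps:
W = -12 (W = -2*((4 - 1) + 3) = -2*(3 + 3) = -2*6 = -12)
V = -⅓ (V = -1*⅓ = -⅓ ≈ -0.33333)
f = 0
U(u) = 0 (U(u) = (0*1)*(-⅓) = 0*(-⅓) = 0)
52*U(W) + 28 = 52*0 + 28 = 0 + 28 = 28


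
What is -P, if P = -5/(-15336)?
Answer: -5/15336 ≈ -0.00032603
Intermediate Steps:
P = 5/15336 (P = -1/15336*(-5) = 5/15336 ≈ 0.00032603)
-P = -1*5/15336 = -5/15336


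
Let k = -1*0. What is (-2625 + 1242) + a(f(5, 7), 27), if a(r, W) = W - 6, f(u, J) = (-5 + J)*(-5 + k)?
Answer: -1362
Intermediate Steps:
k = 0
f(u, J) = 25 - 5*J (f(u, J) = (-5 + J)*(-5 + 0) = (-5 + J)*(-5) = 25 - 5*J)
a(r, W) = -6 + W
(-2625 + 1242) + a(f(5, 7), 27) = (-2625 + 1242) + (-6 + 27) = -1383 + 21 = -1362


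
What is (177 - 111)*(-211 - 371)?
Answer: -38412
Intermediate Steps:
(177 - 111)*(-211 - 371) = 66*(-582) = -38412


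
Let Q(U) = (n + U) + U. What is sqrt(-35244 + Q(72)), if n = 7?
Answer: I*sqrt(35093) ≈ 187.33*I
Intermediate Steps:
Q(U) = 7 + 2*U (Q(U) = (7 + U) + U = 7 + 2*U)
sqrt(-35244 + Q(72)) = sqrt(-35244 + (7 + 2*72)) = sqrt(-35244 + (7 + 144)) = sqrt(-35244 + 151) = sqrt(-35093) = I*sqrt(35093)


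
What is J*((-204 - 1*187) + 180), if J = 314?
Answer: -66254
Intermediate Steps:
J*((-204 - 1*187) + 180) = 314*((-204 - 1*187) + 180) = 314*((-204 - 187) + 180) = 314*(-391 + 180) = 314*(-211) = -66254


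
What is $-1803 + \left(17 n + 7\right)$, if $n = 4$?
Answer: $-1728$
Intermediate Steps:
$-1803 + \left(17 n + 7\right) = -1803 + \left(17 \cdot 4 + 7\right) = -1803 + \left(68 + 7\right) = -1803 + 75 = -1728$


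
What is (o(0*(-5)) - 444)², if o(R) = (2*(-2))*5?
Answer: 215296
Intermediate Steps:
o(R) = -20 (o(R) = -4*5 = -20)
(o(0*(-5)) - 444)² = (-20 - 444)² = (-464)² = 215296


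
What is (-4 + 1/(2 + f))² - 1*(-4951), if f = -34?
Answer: 5086465/1024 ≈ 4967.3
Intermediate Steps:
(-4 + 1/(2 + f))² - 1*(-4951) = (-4 + 1/(2 - 34))² - 1*(-4951) = (-4 + 1/(-32))² + 4951 = (-4 - 1/32)² + 4951 = (-129/32)² + 4951 = 16641/1024 + 4951 = 5086465/1024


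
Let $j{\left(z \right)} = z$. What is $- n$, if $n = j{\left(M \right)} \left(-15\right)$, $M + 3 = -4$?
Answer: $-105$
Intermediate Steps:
$M = -7$ ($M = -3 - 4 = -7$)
$n = 105$ ($n = \left(-7\right) \left(-15\right) = 105$)
$- n = \left(-1\right) 105 = -105$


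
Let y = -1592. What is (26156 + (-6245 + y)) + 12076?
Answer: 30395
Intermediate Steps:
(26156 + (-6245 + y)) + 12076 = (26156 + (-6245 - 1592)) + 12076 = (26156 - 7837) + 12076 = 18319 + 12076 = 30395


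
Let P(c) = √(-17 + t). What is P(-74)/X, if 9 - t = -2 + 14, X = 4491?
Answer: 2*I*√5/4491 ≈ 0.0009958*I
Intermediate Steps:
t = -3 (t = 9 - (-2 + 14) = 9 - 1*12 = 9 - 12 = -3)
P(c) = 2*I*√5 (P(c) = √(-17 - 3) = √(-20) = 2*I*√5)
P(-74)/X = (2*I*√5)/4491 = (2*I*√5)*(1/4491) = 2*I*√5/4491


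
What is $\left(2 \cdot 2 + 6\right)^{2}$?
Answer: $100$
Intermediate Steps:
$\left(2 \cdot 2 + 6\right)^{2} = \left(4 + 6\right)^{2} = 10^{2} = 100$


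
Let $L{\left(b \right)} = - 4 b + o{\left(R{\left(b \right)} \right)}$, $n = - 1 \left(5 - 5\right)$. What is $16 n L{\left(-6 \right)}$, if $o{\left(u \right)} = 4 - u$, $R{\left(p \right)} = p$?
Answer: $0$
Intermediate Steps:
$n = 0$ ($n = - 1 \cdot 0 = \left(-1\right) 0 = 0$)
$L{\left(b \right)} = 4 - 5 b$ ($L{\left(b \right)} = - 4 b - \left(-4 + b\right) = 4 - 5 b$)
$16 n L{\left(-6 \right)} = 16 \cdot 0 \left(4 - -30\right) = 0 \left(4 + 30\right) = 0 \cdot 34 = 0$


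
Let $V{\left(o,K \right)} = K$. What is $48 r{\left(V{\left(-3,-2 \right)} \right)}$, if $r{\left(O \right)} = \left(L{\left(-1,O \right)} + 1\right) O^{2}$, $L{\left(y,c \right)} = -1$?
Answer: $0$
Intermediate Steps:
$r{\left(O \right)} = 0$ ($r{\left(O \right)} = \left(-1 + 1\right) O^{2} = 0 O^{2} = 0$)
$48 r{\left(V{\left(-3,-2 \right)} \right)} = 48 \cdot 0 = 0$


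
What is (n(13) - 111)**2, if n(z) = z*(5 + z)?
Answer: 15129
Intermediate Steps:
(n(13) - 111)**2 = (13*(5 + 13) - 111)**2 = (13*18 - 111)**2 = (234 - 111)**2 = 123**2 = 15129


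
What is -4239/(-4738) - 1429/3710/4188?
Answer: 32928303559/36808290120 ≈ 0.89459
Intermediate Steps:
-4239/(-4738) - 1429/3710/4188 = -4239*(-1/4738) - 1429*1/3710*(1/4188) = 4239/4738 - 1429/3710*1/4188 = 4239/4738 - 1429/15537480 = 32928303559/36808290120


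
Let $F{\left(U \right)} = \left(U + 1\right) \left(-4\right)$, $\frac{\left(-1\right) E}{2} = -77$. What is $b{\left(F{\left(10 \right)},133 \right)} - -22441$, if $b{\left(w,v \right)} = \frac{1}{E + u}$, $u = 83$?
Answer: $\frac{5318518}{237} \approx 22441.0$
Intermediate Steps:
$E = 154$ ($E = \left(-2\right) \left(-77\right) = 154$)
$F{\left(U \right)} = -4 - 4 U$ ($F{\left(U \right)} = \left(1 + U\right) \left(-4\right) = -4 - 4 U$)
$b{\left(w,v \right)} = \frac{1}{237}$ ($b{\left(w,v \right)} = \frac{1}{154 + 83} = \frac{1}{237}$)
$b{\left(F{\left(10 \right)},133 \right)} - -22441 = \frac{1}{237} - -22441 = \frac{1}{237} + 22441 = \frac{5318518}{237}$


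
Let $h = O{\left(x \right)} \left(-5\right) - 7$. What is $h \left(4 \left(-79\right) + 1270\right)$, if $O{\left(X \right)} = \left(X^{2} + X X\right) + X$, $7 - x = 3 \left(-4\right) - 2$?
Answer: $-4313988$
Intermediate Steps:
$x = 21$ ($x = 7 - \left(3 \left(-4\right) - 2\right) = 7 - \left(-12 - 2\right) = 7 - -14 = 7 + 14 = 21$)
$O{\left(X \right)} = X + 2 X^{2}$ ($O{\left(X \right)} = \left(X^{2} + X^{2}\right) + X = 2 X^{2} + X = X + 2 X^{2}$)
$h = -4522$ ($h = 21 \left(1 + 2 \cdot 21\right) \left(-5\right) - 7 = 21 \left(1 + 42\right) \left(-5\right) - 7 = 21 \cdot 43 \left(-5\right) - 7 = 903 \left(-5\right) - 7 = -4515 - 7 = -4522$)
$h \left(4 \left(-79\right) + 1270\right) = - 4522 \left(4 \left(-79\right) + 1270\right) = - 4522 \left(-316 + 1270\right) = \left(-4522\right) 954 = -4313988$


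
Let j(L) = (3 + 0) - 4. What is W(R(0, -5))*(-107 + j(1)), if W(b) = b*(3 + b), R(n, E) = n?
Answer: 0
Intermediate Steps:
j(L) = -1 (j(L) = 3 - 4 = -1)
W(R(0, -5))*(-107 + j(1)) = (0*(3 + 0))*(-107 - 1) = (0*3)*(-108) = 0*(-108) = 0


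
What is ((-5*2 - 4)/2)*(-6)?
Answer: 42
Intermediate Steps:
((-5*2 - 4)/2)*(-6) = ((-10 - 4)*(½))*(-6) = -14*½*(-6) = -7*(-6) = 42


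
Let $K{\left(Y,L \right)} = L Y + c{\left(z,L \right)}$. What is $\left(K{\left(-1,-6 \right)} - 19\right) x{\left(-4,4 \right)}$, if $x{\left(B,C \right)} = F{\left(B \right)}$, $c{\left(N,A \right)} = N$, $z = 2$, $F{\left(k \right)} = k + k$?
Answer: $88$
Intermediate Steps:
$F{\left(k \right)} = 2 k$
$K{\left(Y,L \right)} = 2 + L Y$ ($K{\left(Y,L \right)} = L Y + 2 = 2 + L Y$)
$x{\left(B,C \right)} = 2 B$
$\left(K{\left(-1,-6 \right)} - 19\right) x{\left(-4,4 \right)} = \left(\left(2 - -6\right) - 19\right) 2 \left(-4\right) = \left(\left(2 + 6\right) - 19\right) \left(-8\right) = \left(8 - 19\right) \left(-8\right) = \left(-11\right) \left(-8\right) = 88$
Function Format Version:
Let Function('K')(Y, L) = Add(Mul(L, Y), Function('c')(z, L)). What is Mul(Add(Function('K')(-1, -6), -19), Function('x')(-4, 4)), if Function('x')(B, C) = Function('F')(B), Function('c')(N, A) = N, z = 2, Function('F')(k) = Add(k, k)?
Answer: 88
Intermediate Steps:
Function('F')(k) = Mul(2, k)
Function('K')(Y, L) = Add(2, Mul(L, Y)) (Function('K')(Y, L) = Add(Mul(L, Y), 2) = Add(2, Mul(L, Y)))
Function('x')(B, C) = Mul(2, B)
Mul(Add(Function('K')(-1, -6), -19), Function('x')(-4, 4)) = Mul(Add(Add(2, Mul(-6, -1)), -19), Mul(2, -4)) = Mul(Add(Add(2, 6), -19), -8) = Mul(Add(8, -19), -8) = Mul(-11, -8) = 88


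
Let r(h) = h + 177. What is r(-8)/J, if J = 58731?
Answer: 169/58731 ≈ 0.0028775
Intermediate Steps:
r(h) = 177 + h
r(-8)/J = (177 - 8)/58731 = 169*(1/58731) = 169/58731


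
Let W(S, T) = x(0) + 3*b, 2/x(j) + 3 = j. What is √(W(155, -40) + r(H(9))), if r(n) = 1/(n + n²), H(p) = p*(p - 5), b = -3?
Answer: 5*I*√19055/222 ≈ 3.109*I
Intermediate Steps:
x(j) = 2/(-3 + j)
H(p) = p*(-5 + p)
W(S, T) = -29/3 (W(S, T) = 2/(-3 + 0) + 3*(-3) = 2/(-3) - 9 = 2*(-⅓) - 9 = -⅔ - 9 = -29/3)
√(W(155, -40) + r(H(9))) = √(-29/3 + 1/(((9*(-5 + 9)))*(1 + 9*(-5 + 9)))) = √(-29/3 + 1/(((9*4))*(1 + 9*4))) = √(-29/3 + 1/(36*(1 + 36))) = √(-29/3 + (1/36)/37) = √(-29/3 + (1/36)*(1/37)) = √(-29/3 + 1/1332) = √(-12875/1332) = 5*I*√19055/222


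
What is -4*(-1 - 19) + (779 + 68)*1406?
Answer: 1190962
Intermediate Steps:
-4*(-1 - 19) + (779 + 68)*1406 = -4*(-20) + 847*1406 = 80 + 1190882 = 1190962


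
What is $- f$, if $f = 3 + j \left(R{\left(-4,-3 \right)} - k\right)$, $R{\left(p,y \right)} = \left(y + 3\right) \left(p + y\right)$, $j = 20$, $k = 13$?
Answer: $257$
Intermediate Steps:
$R{\left(p,y \right)} = \left(3 + y\right) \left(p + y\right)$
$f = -257$ ($f = 3 + 20 \left(\left(\left(-3\right)^{2} + 3 \left(-4\right) + 3 \left(-3\right) - -12\right) - 13\right) = 3 + 20 \left(\left(9 - 12 - 9 + 12\right) - 13\right) = 3 + 20 \left(0 - 13\right) = 3 + 20 \left(-13\right) = 3 - 260 = -257$)
$- f = \left(-1\right) \left(-257\right) = 257$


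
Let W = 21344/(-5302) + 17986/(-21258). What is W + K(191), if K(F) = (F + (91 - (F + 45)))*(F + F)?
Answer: 494997387857/28177479 ≈ 17567.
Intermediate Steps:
K(F) = 92*F (K(F) = (F + (91 - (45 + F)))*(2*F) = (F + (91 + (-45 - F)))*(2*F) = (F + (46 - F))*(2*F) = 46*(2*F) = 92*F)
W = -137273131/28177479 (W = 21344*(-1/5302) + 17986*(-1/21258) = -10672/2651 - 8993/10629 = -137273131/28177479 ≈ -4.8717)
W + K(191) = -137273131/28177479 + 92*191 = -137273131/28177479 + 17572 = 494997387857/28177479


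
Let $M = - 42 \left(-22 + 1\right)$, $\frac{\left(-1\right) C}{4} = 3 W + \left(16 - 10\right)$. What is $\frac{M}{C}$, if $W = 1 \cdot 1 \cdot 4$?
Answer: $- \frac{49}{4} \approx -12.25$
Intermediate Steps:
$W = 4$ ($W = 1 \cdot 4 = 4$)
$C = -72$ ($C = - 4 \left(3 \cdot 4 + \left(16 - 10\right)\right) = - 4 \left(12 + 6\right) = \left(-4\right) 18 = -72$)
$M = 882$ ($M = \left(-42\right) \left(-21\right) = 882$)
$\frac{M}{C} = \frac{882}{-72} = 882 \left(- \frac{1}{72}\right) = - \frac{49}{4}$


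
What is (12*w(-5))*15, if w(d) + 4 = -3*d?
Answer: 1980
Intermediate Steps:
w(d) = -4 - 3*d
(12*w(-5))*15 = (12*(-4 - 3*(-5)))*15 = (12*(-4 + 15))*15 = (12*11)*15 = 132*15 = 1980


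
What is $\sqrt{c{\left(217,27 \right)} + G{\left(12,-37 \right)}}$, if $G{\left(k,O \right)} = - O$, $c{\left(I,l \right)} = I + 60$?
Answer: $\sqrt{314} \approx 17.72$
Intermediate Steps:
$c{\left(I,l \right)} = 60 + I$
$\sqrt{c{\left(217,27 \right)} + G{\left(12,-37 \right)}} = \sqrt{\left(60 + 217\right) - -37} = \sqrt{277 + 37} = \sqrt{314}$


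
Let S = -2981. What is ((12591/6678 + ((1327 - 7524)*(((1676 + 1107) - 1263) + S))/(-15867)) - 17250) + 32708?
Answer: 58432051177/3924438 ≈ 14889.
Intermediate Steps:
((12591/6678 + ((1327 - 7524)*(((1676 + 1107) - 1263) + S))/(-15867)) - 17250) + 32708 = ((12591/6678 + ((1327 - 7524)*(((1676 + 1107) - 1263) - 2981))/(-15867)) - 17250) + 32708 = ((12591*(1/6678) - 6197*((2783 - 1263) - 2981)*(-1/15867)) - 17250) + 32708 = ((1399/742 - 6197*(1520 - 2981)*(-1/15867)) - 17250) + 32708 = ((1399/742 - 6197*(-1461)*(-1/15867)) - 17250) + 32708 = ((1399/742 + 9053817*(-1/15867)) - 17250) + 32708 = ((1399/742 - 3017939/5289) - 17250) + 32708 = (-2231911427/3924438 - 17250) + 32708 = -69928466927/3924438 + 32708 = 58432051177/3924438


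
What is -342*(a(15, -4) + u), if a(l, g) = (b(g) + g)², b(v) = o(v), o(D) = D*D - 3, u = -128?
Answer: 16074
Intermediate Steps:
o(D) = -3 + D² (o(D) = D² - 3 = -3 + D²)
b(v) = -3 + v²
a(l, g) = (-3 + g + g²)² (a(l, g) = ((-3 + g²) + g)² = (-3 + g + g²)²)
-342*(a(15, -4) + u) = -342*((-3 - 4 + (-4)²)² - 128) = -342*((-3 - 4 + 16)² - 128) = -342*(9² - 128) = -342*(81 - 128) = -342*(-47) = 16074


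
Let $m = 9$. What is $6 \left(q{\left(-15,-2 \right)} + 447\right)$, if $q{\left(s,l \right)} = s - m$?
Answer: $2538$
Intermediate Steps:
$q{\left(s,l \right)} = -9 + s$ ($q{\left(s,l \right)} = s - 9 = -9 + s$)
$6 \left(q{\left(-15,-2 \right)} + 447\right) = 6 \left(\left(-9 - 15\right) + 447\right) = 6 \left(-24 + 447\right) = 6 \cdot 423 = 2538$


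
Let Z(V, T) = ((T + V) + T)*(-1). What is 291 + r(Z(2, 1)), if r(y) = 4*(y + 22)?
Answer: 363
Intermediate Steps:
Z(V, T) = -V - 2*T (Z(V, T) = (V + 2*T)*(-1) = -V - 2*T)
r(y) = 88 + 4*y (r(y) = 4*(22 + y) = 88 + 4*y)
291 + r(Z(2, 1)) = 291 + (88 + 4*(-1*2 - 2*1)) = 291 + (88 + 4*(-2 - 2)) = 291 + (88 + 4*(-4)) = 291 + (88 - 16) = 291 + 72 = 363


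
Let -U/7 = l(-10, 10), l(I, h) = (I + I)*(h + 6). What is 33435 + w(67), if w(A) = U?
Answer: 35675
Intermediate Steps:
l(I, h) = 2*I*(6 + h) (l(I, h) = (2*I)*(6 + h) = 2*I*(6 + h))
U = 2240 (U = -14*(-10)*(6 + 10) = -14*(-10)*16 = -7*(-320) = 2240)
w(A) = 2240
33435 + w(67) = 33435 + 2240 = 35675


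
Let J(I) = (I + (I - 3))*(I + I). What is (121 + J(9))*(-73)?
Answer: -28543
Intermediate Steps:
J(I) = 2*I*(-3 + 2*I) (J(I) = (I + (-3 + I))*(2*I) = (-3 + 2*I)*(2*I) = 2*I*(-3 + 2*I))
(121 + J(9))*(-73) = (121 + 2*9*(-3 + 2*9))*(-73) = (121 + 2*9*(-3 + 18))*(-73) = (121 + 2*9*15)*(-73) = (121 + 270)*(-73) = 391*(-73) = -28543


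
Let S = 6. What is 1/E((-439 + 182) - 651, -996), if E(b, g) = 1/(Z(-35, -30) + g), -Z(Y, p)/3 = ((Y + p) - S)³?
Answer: 1072737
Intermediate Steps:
Z(Y, p) = -3*(-6 + Y + p)³ (Z(Y, p) = -3*((Y + p) - 1*6)³ = -3*((Y + p) - 6)³ = -3*(-6 + Y + p)³)
E(b, g) = 1/(1073733 + g) (E(b, g) = 1/(-3*(-6 - 35 - 30)³ + g) = 1/(-3*(-71)³ + g) = 1/(-3*(-357911) + g) = 1/(1073733 + g))
1/E((-439 + 182) - 651, -996) = 1/(1/(1073733 - 996)) = 1/(1/1072737) = 1072737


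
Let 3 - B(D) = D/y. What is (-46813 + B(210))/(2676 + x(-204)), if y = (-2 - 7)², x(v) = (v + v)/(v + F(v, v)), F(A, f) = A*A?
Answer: -128289910/7333551 ≈ -17.494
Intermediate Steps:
F(A, f) = A²
x(v) = 2*v/(v + v²) (x(v) = (v + v)/(v + v²) = (2*v)/(v + v²) = 2*v/(v + v²))
y = 81 (y = (-9)² = 81)
B(D) = 3 - D/81
(-46813 + B(210))/(2676 + x(-204)) = (-46813 + (3 - 1/81*210))/(2676 + 2/(1 - 204)) = (-46813 + (3 - 70/27))/(2676 + 2/(-203)) = (-46813 + 11/27)/(2676 + 2*(-1/203)) = -1263940/(27*(2676 - 2/203)) = -1263940/(27*543226/203) = -1263940/27*203/543226 = -128289910/7333551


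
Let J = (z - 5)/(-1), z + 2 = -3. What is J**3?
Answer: 1000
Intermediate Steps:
z = -5 (z = -2 - 3 = -5)
J = 10 (J = (-5 - 5)/(-1) = -10*(-1) = 10)
J**3 = 10**3 = 1000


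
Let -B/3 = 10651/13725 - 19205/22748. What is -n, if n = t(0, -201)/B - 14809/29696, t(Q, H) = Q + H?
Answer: 621510968318293/632515208192 ≈ 982.60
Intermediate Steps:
t(Q, H) = H + Q
B = 21299677/104072100 (B = -3*(10651/13725 - 19205/22748) = -3*(-21299677/312216300) = 21299677/104072100 ≈ 0.20466)
n = -621510968318293/632515208192 (n = (-201 + 0)/(21299677/104072100) - 14809/29696 = -201*104072100/21299677 - 14809*1/29696 = -20918492100/21299677 - 14809/29696 = -621510968318293/632515208192 ≈ -982.60)
-n = -1*(-621510968318293/632515208192) = 621510968318293/632515208192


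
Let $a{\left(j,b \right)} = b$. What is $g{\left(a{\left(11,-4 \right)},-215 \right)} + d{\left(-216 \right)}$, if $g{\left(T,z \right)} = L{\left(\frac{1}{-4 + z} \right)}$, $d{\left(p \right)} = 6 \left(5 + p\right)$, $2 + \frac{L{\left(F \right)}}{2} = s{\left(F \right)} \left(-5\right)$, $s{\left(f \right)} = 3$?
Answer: $-1300$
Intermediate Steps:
$L{\left(F \right)} = -34$ ($L{\left(F \right)} = -4 + 2 \cdot 3 \left(-5\right) = -4 + 2 \left(-15\right) = -4 - 30 = -34$)
$d{\left(p \right)} = 30 + 6 p$
$g{\left(T,z \right)} = -34$
$g{\left(a{\left(11,-4 \right)},-215 \right)} + d{\left(-216 \right)} = -34 + \left(30 + 6 \left(-216\right)\right) = -34 + \left(30 - 1296\right) = -34 - 1266 = -1300$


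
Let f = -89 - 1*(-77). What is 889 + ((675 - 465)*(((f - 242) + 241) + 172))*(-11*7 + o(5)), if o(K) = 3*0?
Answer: -2570141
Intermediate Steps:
o(K) = 0
f = -12 (f = -89 + 77 = -12)
889 + ((675 - 465)*(((f - 242) + 241) + 172))*(-11*7 + o(5)) = 889 + ((675 - 465)*(((-12 - 242) + 241) + 172))*(-11*7 + 0) = 889 + (210*((-254 + 241) + 172))*(-77 + 0) = 889 + (210*(-13 + 172))*(-77) = 889 + (210*159)*(-77) = 889 + 33390*(-77) = 889 - 2571030 = -2570141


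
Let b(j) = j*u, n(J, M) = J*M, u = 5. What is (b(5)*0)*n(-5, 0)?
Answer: 0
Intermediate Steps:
b(j) = 5*j (b(j) = j*5 = 5*j)
(b(5)*0)*n(-5, 0) = ((5*5)*0)*(-5*0) = (25*0)*0 = 0*0 = 0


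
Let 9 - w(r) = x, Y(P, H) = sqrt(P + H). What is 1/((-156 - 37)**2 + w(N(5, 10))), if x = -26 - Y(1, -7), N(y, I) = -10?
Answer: 6214/231682777 - I*sqrt(6)/1390096662 ≈ 2.6821e-5 - 1.7621e-9*I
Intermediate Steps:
Y(P, H) = sqrt(H + P)
x = -26 - I*sqrt(6) (x = -26 - sqrt(-7 + 1) = -26 - sqrt(-6) = -26 - I*sqrt(6) ≈ -26.0 - 2.4495*I)
w(r) = 35 + I*sqrt(6) (w(r) = 9 - (-26 - I*sqrt(6)) = 9 + (26 + I*sqrt(6)) = 35 + I*sqrt(6))
1/((-156 - 37)**2 + w(N(5, 10))) = 1/((-156 - 37)**2 + (35 + I*sqrt(6))) = 1/((-193)**2 + (35 + I*sqrt(6))) = 1/(37249 + (35 + I*sqrt(6))) = 1/(37284 + I*sqrt(6))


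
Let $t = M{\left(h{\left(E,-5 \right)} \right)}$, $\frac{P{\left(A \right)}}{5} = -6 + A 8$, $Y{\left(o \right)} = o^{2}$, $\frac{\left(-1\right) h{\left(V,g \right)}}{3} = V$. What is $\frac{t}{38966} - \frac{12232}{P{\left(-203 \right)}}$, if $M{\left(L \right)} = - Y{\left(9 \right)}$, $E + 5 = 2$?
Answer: $\frac{237985981}{158786450} \approx 1.4988$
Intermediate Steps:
$E = -3$ ($E = -5 + 2 = -3$)
$h{\left(V,g \right)} = - 3 V$
$P{\left(A \right)} = -30 + 40 A$ ($P{\left(A \right)} = 5 \left(-6 + A 8\right) = 5 \left(-6 + 8 A\right) = -30 + 40 A$)
$M{\left(L \right)} = -81$ ($M{\left(L \right)} = - 9^{2} = \left(-1\right) 81 = -81$)
$t = -81$
$\frac{t}{38966} - \frac{12232}{P{\left(-203 \right)}} = - \frac{81}{38966} - \frac{12232}{-30 + 40 \left(-203\right)} = \left(-81\right) \frac{1}{38966} - \frac{12232}{-30 - 8120} = - \frac{81}{38966} - \frac{12232}{-8150} = - \frac{81}{38966} - - \frac{6116}{4075} = - \frac{81}{38966} + \frac{6116}{4075} = \frac{237985981}{158786450}$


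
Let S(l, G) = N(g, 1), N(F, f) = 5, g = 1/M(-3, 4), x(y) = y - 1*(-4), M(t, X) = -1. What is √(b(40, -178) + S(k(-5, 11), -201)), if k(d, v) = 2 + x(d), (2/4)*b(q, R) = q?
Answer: √85 ≈ 9.2195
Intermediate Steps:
x(y) = 4 + y (x(y) = y + 4 = 4 + y)
g = -1 (g = 1/(-1) = -1)
b(q, R) = 2*q
k(d, v) = 6 + d (k(d, v) = 2 + (4 + d) = 6 + d)
S(l, G) = 5
√(b(40, -178) + S(k(-5, 11), -201)) = √(2*40 + 5) = √(80 + 5) = √85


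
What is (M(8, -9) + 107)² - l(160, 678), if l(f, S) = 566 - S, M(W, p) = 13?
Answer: 14512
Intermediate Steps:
(M(8, -9) + 107)² - l(160, 678) = (13 + 107)² - (566 - 1*678) = 120² - (566 - 678) = 14400 - 1*(-112) = 14400 + 112 = 14512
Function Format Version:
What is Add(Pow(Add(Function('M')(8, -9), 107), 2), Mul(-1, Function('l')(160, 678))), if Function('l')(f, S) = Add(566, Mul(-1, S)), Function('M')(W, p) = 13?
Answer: 14512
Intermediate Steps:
Add(Pow(Add(Function('M')(8, -9), 107), 2), Mul(-1, Function('l')(160, 678))) = Add(Pow(Add(13, 107), 2), Mul(-1, Add(566, Mul(-1, 678)))) = Add(Pow(120, 2), Mul(-1, Add(566, -678))) = Add(14400, Mul(-1, -112)) = Add(14400, 112) = 14512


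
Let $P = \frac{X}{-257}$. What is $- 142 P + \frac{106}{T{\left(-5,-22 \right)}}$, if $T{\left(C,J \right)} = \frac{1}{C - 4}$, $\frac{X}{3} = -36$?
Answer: $- \frac{260514}{257} \approx -1013.7$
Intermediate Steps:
$X = -108$ ($X = 3 \left(-36\right) = -108$)
$T{\left(C,J \right)} = \frac{1}{-4 + C}$
$P = \frac{108}{257}$ ($P = - \frac{108}{-257} = \left(-108\right) \left(- \frac{1}{257}\right) = \frac{108}{257} \approx 0.42023$)
$- 142 P + \frac{106}{T{\left(-5,-22 \right)}} = \left(-142\right) \frac{108}{257} + \frac{106}{\frac{1}{-4 - 5}} = - \frac{15336}{257} + \frac{106}{\frac{1}{-9}} = - \frac{15336}{257} + \frac{106}{- \frac{1}{9}} = - \frac{15336}{257} + 106 \left(-9\right) = - \frac{15336}{257} - 954 = - \frac{260514}{257}$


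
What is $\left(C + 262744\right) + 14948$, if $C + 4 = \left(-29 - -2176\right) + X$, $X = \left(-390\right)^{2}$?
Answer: $431935$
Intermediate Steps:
$X = 152100$
$C = 154243$ ($C = -4 + \left(\left(-29 - -2176\right) + 152100\right) = -4 + \left(\left(-29 + 2176\right) + 152100\right) = -4 + \left(2147 + 152100\right) = -4 + 154247 = 154243$)
$\left(C + 262744\right) + 14948 = \left(154243 + 262744\right) + 14948 = 416987 + 14948 = 431935$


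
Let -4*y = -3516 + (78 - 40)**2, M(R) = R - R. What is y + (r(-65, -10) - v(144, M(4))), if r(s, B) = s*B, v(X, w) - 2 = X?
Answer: 1022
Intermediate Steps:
M(R) = 0
v(X, w) = 2 + X
r(s, B) = B*s
y = 518 (y = -(-3516 + (78 - 40)**2)/4 = -(-3516 + 38**2)/4 = -(-3516 + 1444)/4 = -1/4*(-2072) = 518)
y + (r(-65, -10) - v(144, M(4))) = 518 + (-10*(-65) - (2 + 144)) = 518 + (650 - 1*146) = 518 + (650 - 146) = 518 + 504 = 1022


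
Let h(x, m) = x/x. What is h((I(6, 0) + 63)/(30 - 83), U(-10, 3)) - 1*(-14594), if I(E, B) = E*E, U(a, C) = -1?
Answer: 14595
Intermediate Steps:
I(E, B) = E**2
h(x, m) = 1
h((I(6, 0) + 63)/(30 - 83), U(-10, 3)) - 1*(-14594) = 1 - 1*(-14594) = 1 + 14594 = 14595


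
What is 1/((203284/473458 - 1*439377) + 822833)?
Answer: 236729/90775257066 ≈ 2.6079e-6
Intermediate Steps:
1/((203284/473458 - 1*439377) + 822833) = 1/((203284*(1/473458) - 439377) + 822833) = 1/((101642/236729 - 439377) + 822833) = 1/(-104013176191/236729 + 822833) = 1/(90775257066/236729) = 236729/90775257066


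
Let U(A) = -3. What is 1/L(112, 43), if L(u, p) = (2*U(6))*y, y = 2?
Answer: -1/12 ≈ -0.083333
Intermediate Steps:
L(u, p) = -12 (L(u, p) = (2*(-3))*2 = -6*2 = -12)
1/L(112, 43) = 1/(-12) = -1/12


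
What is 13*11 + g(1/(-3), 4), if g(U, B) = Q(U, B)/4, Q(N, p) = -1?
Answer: 571/4 ≈ 142.75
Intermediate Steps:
g(U, B) = -1/4
13*11 + g(1/(-3), 4) = 13*11 - 1/4 = 143 - 1/4 = 571/4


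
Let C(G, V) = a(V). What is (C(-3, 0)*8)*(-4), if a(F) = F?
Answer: 0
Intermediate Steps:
C(G, V) = V
(C(-3, 0)*8)*(-4) = (0*8)*(-4) = 0*(-4) = 0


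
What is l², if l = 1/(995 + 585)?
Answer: 1/2496400 ≈ 4.0058e-7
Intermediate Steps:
l = 1/1580 ≈ 0.00063291
l² = (1/1580)² = 1/2496400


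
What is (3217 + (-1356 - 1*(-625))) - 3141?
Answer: -655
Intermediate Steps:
(3217 + (-1356 - 1*(-625))) - 3141 = (3217 + (-1356 + 625)) - 3141 = (3217 - 731) - 3141 = 2486 - 3141 = -655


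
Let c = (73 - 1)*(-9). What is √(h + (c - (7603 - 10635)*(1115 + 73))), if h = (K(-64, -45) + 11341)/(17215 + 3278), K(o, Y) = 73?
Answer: √18672119997014/2277 ≈ 1897.7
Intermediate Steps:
c = -648 (c = 72*(-9) = -648)
h = 11414/20493 (h = (73 + 11341)/(17215 + 3278) = 11414/20493 ≈ 0.55697)
√(h + (c - (7603 - 10635)*(1115 + 73))) = √(11414/20493 + (-648 - (7603 - 10635)*(1115 + 73))) = √(11414/20493 + (-648 - (-3032)*1188)) = √(11414/20493 + (-648 - 1*(-3602016))) = √(11414/20493 + (-648 + 3602016)) = √(11414/20493 + 3601368) = √(73802845838/20493) = √18672119997014/2277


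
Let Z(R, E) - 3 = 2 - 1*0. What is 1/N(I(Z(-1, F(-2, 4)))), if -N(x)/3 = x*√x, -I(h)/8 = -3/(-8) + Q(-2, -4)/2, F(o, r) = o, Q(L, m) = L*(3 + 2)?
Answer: -√37/4107 ≈ -0.0014811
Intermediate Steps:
Q(L, m) = 5*L (Q(L, m) = L*5 = 5*L)
Z(R, E) = 5 (Z(R, E) = 3 + (2 - 1*0) = 3 + (2 + 0) = 3 + 2 = 5)
I(h) = 37 (I(h) = -8*(-3/(-8) + (5*(-2))/2) = -8*(-3*(-⅛) - 10*½) = -8*(3/8 - 5) = -8*(-37/8) = 37)
N(x) = -3*x^(3/2) (N(x) = -3*x*√x = -3*x^(3/2))
1/N(I(Z(-1, F(-2, 4)))) = 1/(-111*√37) = -√37/4107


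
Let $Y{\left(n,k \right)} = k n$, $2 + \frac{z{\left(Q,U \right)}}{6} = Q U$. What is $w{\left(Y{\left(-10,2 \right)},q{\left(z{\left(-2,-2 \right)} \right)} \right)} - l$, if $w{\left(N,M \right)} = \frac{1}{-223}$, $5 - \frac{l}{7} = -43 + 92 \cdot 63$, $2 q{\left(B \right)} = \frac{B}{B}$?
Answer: $\frac{8972627}{223} \approx 40236.0$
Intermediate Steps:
$z{\left(Q,U \right)} = -12 + 6 Q U$
$q{\left(B \right)} = \frac{1}{2}$ ($q{\left(B \right)} = \frac{B \frac{1}{B}}{2} = \frac{1}{2} \cdot 1 = \frac{1}{2}$)
$l = -40236$ ($l = 35 - 7 \left(-43 + 92 \cdot 63\right) = 35 - 7 \left(-43 + 5796\right) = 35 - 40271 = -40236$)
$w{\left(N,M \right)} = - \frac{1}{223}$
$w{\left(Y{\left(-10,2 \right)},q{\left(z{\left(-2,-2 \right)} \right)} \right)} - l = - \frac{1}{223} - -40236 = - \frac{1}{223} + 40236 = \frac{8972627}{223}$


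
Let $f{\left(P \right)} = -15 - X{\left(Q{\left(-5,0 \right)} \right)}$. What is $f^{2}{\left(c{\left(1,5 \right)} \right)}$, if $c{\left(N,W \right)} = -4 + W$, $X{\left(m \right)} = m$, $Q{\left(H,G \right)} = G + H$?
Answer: $100$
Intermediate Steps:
$f{\left(P \right)} = -10$ ($f{\left(P \right)} = -15 - \left(0 - 5\right) = -15 - -5 = -15 + 5 = -10$)
$f^{2}{\left(c{\left(1,5 \right)} \right)} = \left(-10\right)^{2} = 100$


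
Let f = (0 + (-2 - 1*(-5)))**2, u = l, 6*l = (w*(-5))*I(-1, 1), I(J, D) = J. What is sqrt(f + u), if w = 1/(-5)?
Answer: sqrt(318)/6 ≈ 2.9721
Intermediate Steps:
w = -1/5 ≈ -0.20000
l = -1/6 (l = (-1/5*(-5)*(-1))/6 = (1*(-1))/6 = (1/6)*(-1) = -1/6 ≈ -0.16667)
u = -1/6 ≈ -0.16667
f = 9 (f = (0 + (-2 + 5))**2 = (0 + 3)**2 = 3**2 = 9)
sqrt(f + u) = sqrt(9 - 1/6) = sqrt(53/6) = sqrt(318)/6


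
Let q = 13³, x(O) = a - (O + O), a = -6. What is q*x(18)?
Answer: -92274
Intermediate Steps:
x(O) = -6 - 2*O (x(O) = -6 - (O + O) = -6 - 2*O)
q = 2197
q*x(18) = 2197*(-6 - 2*18) = 2197*(-6 - 36) = 2197*(-42) = -92274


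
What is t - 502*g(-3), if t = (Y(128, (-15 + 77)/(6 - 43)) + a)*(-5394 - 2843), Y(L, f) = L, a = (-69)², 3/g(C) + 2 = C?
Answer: -201351959/5 ≈ -4.0270e+7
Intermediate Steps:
g(C) = 3/(-2 + C)
a = 4761
t = -40270693 (t = (128 + 4761)*(-5394 - 2843) = 4889*(-8237) = -40270693)
t - 502*g(-3) = -40270693 - 1506/(-2 - 3) = -40270693 - 1506/(-5) = -40270693 - 1506*(-1)/5 = -40270693 - 502*(-⅗) = -40270693 + 1506/5 = -201351959/5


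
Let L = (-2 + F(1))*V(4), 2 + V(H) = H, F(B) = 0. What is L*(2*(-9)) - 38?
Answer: 34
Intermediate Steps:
V(H) = -2 + H
L = -4 (L = (-2 + 0)*(-2 + 4) = -2*2 = -4)
L*(2*(-9)) - 38 = -8*(-9) - 38 = -4*(-18) - 38 = 72 - 38 = 34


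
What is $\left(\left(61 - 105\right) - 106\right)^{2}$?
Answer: $22500$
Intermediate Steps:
$\left(\left(61 - 105\right) - 106\right)^{2} = \left(-44 - 106\right)^{2} = \left(-150\right)^{2} = 22500$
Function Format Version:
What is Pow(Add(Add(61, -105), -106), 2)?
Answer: 22500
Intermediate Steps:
Pow(Add(Add(61, -105), -106), 2) = Pow(Add(-44, -106), 2) = Pow(-150, 2) = 22500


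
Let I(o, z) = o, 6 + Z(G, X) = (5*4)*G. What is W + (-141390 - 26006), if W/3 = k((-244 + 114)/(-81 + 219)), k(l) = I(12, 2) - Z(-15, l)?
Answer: -166442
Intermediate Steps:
Z(G, X) = -6 + 20*G (Z(G, X) = -6 + (5*4)*G = -6 + 20*G)
k(l) = 318 (k(l) = 12 - (-6 + 20*(-15)) = 12 - (-6 - 300) = 12 - 1*(-306) = 12 + 306 = 318)
W = 954 (W = 3*318 = 954)
W + (-141390 - 26006) = 954 + (-141390 - 26006) = 954 - 167396 = -166442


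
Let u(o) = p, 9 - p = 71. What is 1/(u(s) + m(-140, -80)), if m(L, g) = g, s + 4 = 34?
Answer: -1/142 ≈ -0.0070423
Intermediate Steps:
s = 30 (s = -4 + 34 = 30)
p = -62 (p = 9 - 1*71 = 9 - 71 = -62)
u(o) = -62
1/(u(s) + m(-140, -80)) = 1/(-62 - 80) = 1/(-142) = -1/142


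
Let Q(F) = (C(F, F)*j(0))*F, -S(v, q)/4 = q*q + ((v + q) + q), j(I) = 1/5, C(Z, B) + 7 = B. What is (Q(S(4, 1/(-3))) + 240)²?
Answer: 14493270544/164025 ≈ 88360.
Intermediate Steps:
C(Z, B) = -7 + B
j(I) = ⅕
S(v, q) = -8*q - 4*v - 4*q² (S(v, q) = -4*(q*q + ((v + q) + q)) = -4*(q² + ((q + v) + q)) = -4*(q² + (v + 2*q)) = -4*(v + q² + 2*q) = -8*q - 4*v - 4*q²)
Q(F) = F*(-7/5 + F/5) (Q(F) = ((-7 + F)*(⅕))*F = (-7/5 + F/5)*F = F*(-7/5 + F/5))
(Q(S(4, 1/(-3))) + 240)² = ((-8/(-3) - 4*4 - 4*(1/(-3))²)*(-7 + (-8/(-3) - 4*4 - 4*(1/(-3))²))/5 + 240)² = ((-8*(-⅓) - 16 - 4*(-⅓)²)*(-7 + (-8*(-⅓) - 16 - 4*(-⅓)²))/5 + 240)² = ((8/3 - 16 - 4*⅑)*(-7 + (8/3 - 16 - 4*⅑))/5 + 240)² = ((8/3 - 16 - 4/9)*(-7 + (8/3 - 16 - 4/9))/5 + 240)² = ((⅕)*(-124/9)*(-7 - 124/9) + 240)² = ((⅕)*(-124/9)*(-187/9) + 240)² = (23188/405 + 240)² = (120388/405)² = 14493270544/164025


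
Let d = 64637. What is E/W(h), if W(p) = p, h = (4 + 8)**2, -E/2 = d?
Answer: -64637/72 ≈ -897.74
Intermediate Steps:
E = -129274 (E = -2*64637 = -129274)
h = 144 (h = 12**2 = 144)
E/W(h) = -129274/144 = -129274*1/144 = -64637/72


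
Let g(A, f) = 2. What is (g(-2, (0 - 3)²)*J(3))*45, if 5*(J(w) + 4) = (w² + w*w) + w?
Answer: 18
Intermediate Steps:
J(w) = -4 + w/5 + 2*w²/5 (J(w) = -4 + ((w² + w*w) + w)/5 = -4 + ((w² + w²) + w)/5 = -4 + (2*w² + w)/5 = -4 + (w + 2*w²)/5 = -4 + (w/5 + 2*w²/5) = -4 + w/5 + 2*w²/5)
(g(-2, (0 - 3)²)*J(3))*45 = (2*(-4 + (⅕)*3 + (⅖)*3²))*45 = (2*(-4 + ⅗ + (⅖)*9))*45 = (2*(-4 + ⅗ + 18/5))*45 = (2*(⅕))*45 = (⅖)*45 = 18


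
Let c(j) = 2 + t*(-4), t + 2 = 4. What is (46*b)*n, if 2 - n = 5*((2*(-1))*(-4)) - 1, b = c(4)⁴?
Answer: -2205792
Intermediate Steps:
t = 2 (t = -2 + 4 = 2)
c(j) = -6 (c(j) = 2 + 2*(-4) = 2 - 8 = -6)
b = 1296 (b = (-6)⁴ = 1296)
n = -37 (n = 2 - (5*((2*(-1))*(-4)) - 1) = 2 - (5*(-2*(-4)) - 1) = 2 - (5*8 - 1) = 2 - (40 - 1) = 2 - 1*39 = 2 - 39 = -37)
(46*b)*n = (46*1296)*(-37) = 59616*(-37) = -2205792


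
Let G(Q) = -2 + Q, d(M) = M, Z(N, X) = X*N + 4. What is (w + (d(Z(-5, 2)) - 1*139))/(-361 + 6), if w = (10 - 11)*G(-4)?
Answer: 139/355 ≈ 0.39155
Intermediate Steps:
Z(N, X) = 4 + N*X (Z(N, X) = N*X + 4 = 4 + N*X)
w = 6 (w = (10 - 11)*(-2 - 4) = -1*(-6) = 6)
(w + (d(Z(-5, 2)) - 1*139))/(-361 + 6) = (6 + ((4 - 5*2) - 1*139))/(-361 + 6) = (6 + ((4 - 10) - 139))/(-355) = (6 + (-6 - 139))*(-1/355) = (6 - 145)*(-1/355) = -139*(-1/355) = 139/355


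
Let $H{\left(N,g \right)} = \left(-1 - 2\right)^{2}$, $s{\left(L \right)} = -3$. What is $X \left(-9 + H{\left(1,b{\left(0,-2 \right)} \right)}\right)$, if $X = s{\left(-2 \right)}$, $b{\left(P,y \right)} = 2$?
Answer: $0$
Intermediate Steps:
$X = -3$
$H{\left(N,g \right)} = 9$ ($H{\left(N,g \right)} = \left(-3\right)^{2} = 9$)
$X \left(-9 + H{\left(1,b{\left(0,-2 \right)} \right)}\right) = - 3 \left(-9 + 9\right) = \left(-3\right) 0 = 0$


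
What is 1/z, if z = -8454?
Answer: -1/8454 ≈ -0.00011829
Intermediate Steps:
1/z = 1/(-8454) = -1/8454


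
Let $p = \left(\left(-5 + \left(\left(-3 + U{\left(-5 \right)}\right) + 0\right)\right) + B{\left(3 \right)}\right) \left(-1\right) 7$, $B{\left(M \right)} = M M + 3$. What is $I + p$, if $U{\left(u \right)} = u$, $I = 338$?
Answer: $345$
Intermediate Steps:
$B{\left(M \right)} = 3 + M^{2}$ ($B{\left(M \right)} = M^{2} + 3 = 3 + M^{2}$)
$p = 7$ ($p = \left(\left(-5 + \left(\left(-3 - 5\right) + 0\right)\right) + \left(3 + 3^{2}\right)\right) \left(-1\right) 7 = \left(\left(-5 + \left(-8 + 0\right)\right) + \left(3 + 9\right)\right) \left(-1\right) 7 = \left(\left(-5 - 8\right) + 12\right) \left(-1\right) 7 = \left(-13 + 12\right) \left(-1\right) 7 = \left(-1\right) \left(-1\right) 7 = 1 \cdot 7 = 7$)
$I + p = 338 + 7 = 345$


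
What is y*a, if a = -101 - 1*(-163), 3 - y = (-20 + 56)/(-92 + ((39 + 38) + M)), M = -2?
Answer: 5394/17 ≈ 317.29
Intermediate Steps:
y = 87/17 (y = 3 - (-20 + 56)/(-92 + ((39 + 38) - 2)) = 3 - 36/(-92 + (77 - 2)) = 3 - 36/(-92 + 75) = 3 - 36/(-17) = 3 - 36*(-1)/17 = 3 - 1*(-36/17) = 3 + 36/17 = 87/17 ≈ 5.1176)
a = 62 (a = -101 + 163 = 62)
y*a = (87/17)*62 = 5394/17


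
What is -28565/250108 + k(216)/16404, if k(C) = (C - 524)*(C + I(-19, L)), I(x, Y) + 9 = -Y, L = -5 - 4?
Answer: -1425647107/341897636 ≈ -4.1698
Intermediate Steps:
L = -9
I(x, Y) = -9 - Y
k(C) = C*(-524 + C) (k(C) = (C - 524)*(C + (-9 - 1*(-9))) = (-524 + C)*(C + (-9 + 9)) = (-524 + C)*(C + 0) = (-524 + C)*C = C*(-524 + C))
-28565/250108 + k(216)/16404 = -28565/250108 + (216*(-524 + 216))/16404 = -28565*1/250108 + (216*(-308))*(1/16404) = -28565/250108 - 66528*1/16404 = -28565/250108 - 5544/1367 = -1425647107/341897636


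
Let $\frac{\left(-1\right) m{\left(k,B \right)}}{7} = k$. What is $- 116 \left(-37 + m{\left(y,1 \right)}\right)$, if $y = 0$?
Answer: $4292$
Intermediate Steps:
$m{\left(k,B \right)} = - 7 k$
$- 116 \left(-37 + m{\left(y,1 \right)}\right) = - 116 \left(-37 - 0\right) = - 116 \left(-37 + 0\right) = \left(-116\right) \left(-37\right) = 4292$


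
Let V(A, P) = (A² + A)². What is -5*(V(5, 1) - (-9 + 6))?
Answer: -4515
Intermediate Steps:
V(A, P) = (A + A²)²
-5*(V(5, 1) - (-9 + 6)) = -5*(5²*(1 + 5)² - (-9 + 6)) = -5*(25*6² - 1*(-3)) = -5*(25*36 + 3) = -5*(900 + 3) = -5*903 = -4515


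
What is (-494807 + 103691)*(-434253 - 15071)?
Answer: 175737805584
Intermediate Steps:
(-494807 + 103691)*(-434253 - 15071) = -391116*(-449324) = 175737805584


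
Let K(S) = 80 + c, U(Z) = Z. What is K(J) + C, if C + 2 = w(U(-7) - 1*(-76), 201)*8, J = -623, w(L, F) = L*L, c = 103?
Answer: 38269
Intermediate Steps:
w(L, F) = L²
C = 38086 (C = -2 + (-7 - 1*(-76))²*8 = -2 + (-7 + 76)²*8 = -2 + 69²*8 = -2 + 4761*8 = -2 + 38088 = 38086)
K(S) = 183 (K(S) = 80 + 103 = 183)
K(J) + C = 183 + 38086 = 38269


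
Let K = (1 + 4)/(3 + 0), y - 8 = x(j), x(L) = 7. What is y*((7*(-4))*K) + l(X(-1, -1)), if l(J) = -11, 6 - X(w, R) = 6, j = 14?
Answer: -711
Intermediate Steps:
X(w, R) = 0 (X(w, R) = 6 - 1*6 = 6 - 6 = 0)
y = 15 (y = 8 + 7 = 15)
K = 5/3 ≈ 1.6667
y*((7*(-4))*K) + l(X(-1, -1)) = 15*((7*(-4))*(5/3)) - 11 = 15*(-28*5/3) - 11 = 15*(-140/3) - 11 = -700 - 11 = -711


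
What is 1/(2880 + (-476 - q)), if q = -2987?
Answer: 1/5391 ≈ 0.00018549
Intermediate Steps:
1/(2880 + (-476 - q)) = 1/(2880 + (-476 - 1*(-2987))) = 1/(2880 + (-476 + 2987)) = 1/(2880 + 2511) = 1/5391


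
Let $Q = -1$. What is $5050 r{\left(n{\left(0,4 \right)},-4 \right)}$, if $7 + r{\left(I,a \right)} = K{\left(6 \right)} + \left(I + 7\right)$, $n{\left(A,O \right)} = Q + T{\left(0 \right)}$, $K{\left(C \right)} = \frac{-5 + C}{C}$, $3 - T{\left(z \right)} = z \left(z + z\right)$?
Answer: $\frac{32825}{3} \approx 10942.0$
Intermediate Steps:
$T{\left(z \right)} = 3 - 2 z^{2}$ ($T{\left(z \right)} = 3 - z \left(z + z\right) = 3 - z 2 z = 3 - 2 z^{2}$)
$K{\left(C \right)} = \frac{-5 + C}{C}$
$n{\left(A,O \right)} = 2$ ($n{\left(A,O \right)} = -1 + \left(3 - 2 \cdot 0^{2}\right) = -1 + \left(3 - 0\right) = -1 + \left(3 + 0\right) = -1 + 3 = 2$)
$r{\left(I,a \right)} = \frac{1}{6} + I$ ($r{\left(I,a \right)} = -7 + \left(\frac{-5 + 6}{6} + \left(I + 7\right)\right) = -7 + \left(\frac{1}{6} \cdot 1 + \left(7 + I\right)\right) = -7 + \left(\frac{1}{6} + \left(7 + I\right)\right) = -7 + \left(\frac{43}{6} + I\right) = \frac{1}{6} + I$)
$5050 r{\left(n{\left(0,4 \right)},-4 \right)} = 5050 \left(\frac{1}{6} + 2\right) = 5050 \cdot \frac{13}{6} = \frac{32825}{3}$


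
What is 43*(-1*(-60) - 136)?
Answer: -3268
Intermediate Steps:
43*(-1*(-60) - 136) = 43*(60 - 136) = 43*(-76) = -3268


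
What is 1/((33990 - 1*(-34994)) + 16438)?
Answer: 1/85422 ≈ 1.1707e-5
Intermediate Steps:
1/((33990 - 1*(-34994)) + 16438) = 1/((33990 + 34994) + 16438) = 1/(68984 + 16438) = 1/85422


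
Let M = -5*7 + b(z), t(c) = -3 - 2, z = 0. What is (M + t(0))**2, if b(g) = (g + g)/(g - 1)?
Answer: 1600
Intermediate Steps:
b(g) = 2*g/(-1 + g) (b(g) = (2*g)/(-1 + g) = 2*g/(-1 + g))
t(c) = -5
M = -35 (M = -5*7 + 2*0/(-1 + 0) = -35 + 2*0/(-1) = -35 + 2*0*(-1) = -35 + 0 = -35)
(M + t(0))**2 = (-35 - 5)**2 = (-40)**2 = 1600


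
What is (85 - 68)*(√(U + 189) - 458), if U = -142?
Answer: -7786 + 17*√47 ≈ -7669.5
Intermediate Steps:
(85 - 68)*(√(U + 189) - 458) = (85 - 68)*(√(-142 + 189) - 458) = 17*(√47 - 458) = 17*(-458 + √47) = -7786 + 17*√47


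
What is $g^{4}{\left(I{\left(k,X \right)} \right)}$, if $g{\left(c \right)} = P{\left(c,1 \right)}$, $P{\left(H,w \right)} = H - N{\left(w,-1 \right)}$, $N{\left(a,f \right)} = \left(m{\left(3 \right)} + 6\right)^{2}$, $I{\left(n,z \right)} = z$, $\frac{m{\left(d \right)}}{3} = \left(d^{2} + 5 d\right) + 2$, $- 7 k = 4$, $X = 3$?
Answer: $2474546022446481$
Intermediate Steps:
$k = - \frac{4}{7}$ ($k = \left(- \frac{1}{7}\right) 4 = - \frac{4}{7} \approx -0.57143$)
$m{\left(d \right)} = 6 + 3 d^{2} + 15 d$ ($m{\left(d \right)} = 3 \left(\left(d^{2} + 5 d\right) + 2\right) = 3 \left(2 + d^{2} + 5 d\right) = 6 + 3 d^{2} + 15 d$)
$N{\left(a,f \right)} = 7056$ ($N{\left(a,f \right)} = \left(\left(6 + 3 \cdot 3^{2} + 15 \cdot 3\right) + 6\right)^{2} = \left(\left(6 + 3 \cdot 9 + 45\right) + 6\right)^{2} = \left(\left(6 + 27 + 45\right) + 6\right)^{2} = \left(78 + 6\right)^{2} = 84^{2} = 7056$)
$P{\left(H,w \right)} = -7056 + H$ ($P{\left(H,w \right)} = H - 7056 = -7056 + H$)
$g{\left(c \right)} = -7056 + c$
$g^{4}{\left(I{\left(k,X \right)} \right)} = \left(-7056 + 3\right)^{4} = \left(-7053\right)^{4} = 2474546022446481$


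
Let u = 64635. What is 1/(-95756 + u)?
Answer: -1/31121 ≈ -3.2133e-5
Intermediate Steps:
1/(-95756 + u) = 1/(-95756 + 64635) = 1/(-31121) = -1/31121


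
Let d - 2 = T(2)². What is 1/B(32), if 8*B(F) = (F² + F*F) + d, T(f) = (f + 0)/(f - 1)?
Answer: 4/1027 ≈ 0.0038948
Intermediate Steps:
T(f) = f/(-1 + f)
d = 6 (d = 2 + (2/(-1 + 2))² = 2 + (2/1)² = 2 + (2*1)² = 2 + 2² = 2 + 4 = 6)
B(F) = ¾ + F²/4 (B(F) = ((F² + F*F) + 6)/8 = ((F² + F²) + 6)/8 = (2*F² + 6)/8 = (6 + 2*F²)/8 = ¾ + F²/4)
1/B(32) = 1/(¾ + (¼)*32²) = 1/(¾ + (¼)*1024) = 1/(¾ + 256) = 1/(1027/4) = 4/1027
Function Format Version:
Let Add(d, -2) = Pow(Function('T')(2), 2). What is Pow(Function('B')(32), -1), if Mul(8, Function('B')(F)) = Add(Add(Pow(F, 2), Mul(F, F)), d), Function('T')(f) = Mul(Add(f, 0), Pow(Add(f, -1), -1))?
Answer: Rational(4, 1027) ≈ 0.0038948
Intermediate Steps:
Function('T')(f) = Mul(f, Pow(Add(-1, f), -1))
d = 6 (d = Add(2, Pow(Mul(2, Pow(Add(-1, 2), -1)), 2)) = Add(2, Pow(Mul(2, Pow(1, -1)), 2)) = Add(2, Pow(Mul(2, 1), 2)) = Add(2, Pow(2, 2)) = Add(2, 4) = 6)
Function('B')(F) = Add(Rational(3, 4), Mul(Rational(1, 4), Pow(F, 2))) (Function('B')(F) = Mul(Rational(1, 8), Add(Add(Pow(F, 2), Mul(F, F)), 6)) = Mul(Rational(1, 8), Add(Add(Pow(F, 2), Pow(F, 2)), 6)) = Mul(Rational(1, 8), Add(Mul(2, Pow(F, 2)), 6)) = Mul(Rational(1, 8), Add(6, Mul(2, Pow(F, 2)))) = Add(Rational(3, 4), Mul(Rational(1, 4), Pow(F, 2))))
Pow(Function('B')(32), -1) = Pow(Add(Rational(3, 4), Mul(Rational(1, 4), Pow(32, 2))), -1) = Pow(Add(Rational(3, 4), Mul(Rational(1, 4), 1024)), -1) = Pow(Add(Rational(3, 4), 256), -1) = Pow(Rational(1027, 4), -1) = Rational(4, 1027)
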